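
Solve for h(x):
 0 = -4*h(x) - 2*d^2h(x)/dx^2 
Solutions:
 h(x) = C1*sin(sqrt(2)*x) + C2*cos(sqrt(2)*x)


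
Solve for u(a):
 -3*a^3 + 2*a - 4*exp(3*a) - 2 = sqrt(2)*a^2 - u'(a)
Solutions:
 u(a) = C1 + 3*a^4/4 + sqrt(2)*a^3/3 - a^2 + 2*a + 4*exp(3*a)/3


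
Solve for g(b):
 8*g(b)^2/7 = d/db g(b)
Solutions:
 g(b) = -7/(C1 + 8*b)


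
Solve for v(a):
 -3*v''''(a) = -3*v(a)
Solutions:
 v(a) = C1*exp(-a) + C2*exp(a) + C3*sin(a) + C4*cos(a)


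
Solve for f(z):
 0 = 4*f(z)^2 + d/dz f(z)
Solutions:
 f(z) = 1/(C1 + 4*z)


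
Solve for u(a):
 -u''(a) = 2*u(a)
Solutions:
 u(a) = C1*sin(sqrt(2)*a) + C2*cos(sqrt(2)*a)


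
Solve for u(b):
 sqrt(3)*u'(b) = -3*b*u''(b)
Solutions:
 u(b) = C1 + C2*b^(1 - sqrt(3)/3)


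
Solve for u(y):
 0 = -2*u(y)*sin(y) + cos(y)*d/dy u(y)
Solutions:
 u(y) = C1/cos(y)^2


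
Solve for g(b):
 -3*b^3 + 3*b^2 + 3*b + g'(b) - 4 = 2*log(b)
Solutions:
 g(b) = C1 + 3*b^4/4 - b^3 - 3*b^2/2 + 2*b*log(b) + 2*b


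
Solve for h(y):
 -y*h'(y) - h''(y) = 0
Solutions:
 h(y) = C1 + C2*erf(sqrt(2)*y/2)


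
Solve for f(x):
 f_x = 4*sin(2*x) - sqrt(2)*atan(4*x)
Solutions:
 f(x) = C1 - sqrt(2)*(x*atan(4*x) - log(16*x^2 + 1)/8) - 2*cos(2*x)


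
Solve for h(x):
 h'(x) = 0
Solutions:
 h(x) = C1


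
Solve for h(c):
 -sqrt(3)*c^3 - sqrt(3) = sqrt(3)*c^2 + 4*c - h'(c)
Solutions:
 h(c) = C1 + sqrt(3)*c^4/4 + sqrt(3)*c^3/3 + 2*c^2 + sqrt(3)*c


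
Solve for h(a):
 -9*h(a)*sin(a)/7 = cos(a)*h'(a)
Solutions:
 h(a) = C1*cos(a)^(9/7)


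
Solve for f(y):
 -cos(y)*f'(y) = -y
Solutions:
 f(y) = C1 + Integral(y/cos(y), y)


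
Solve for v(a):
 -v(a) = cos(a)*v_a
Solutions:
 v(a) = C1*sqrt(sin(a) - 1)/sqrt(sin(a) + 1)


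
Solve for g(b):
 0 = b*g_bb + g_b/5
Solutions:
 g(b) = C1 + C2*b^(4/5)


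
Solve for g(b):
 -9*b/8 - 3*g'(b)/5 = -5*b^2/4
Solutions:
 g(b) = C1 + 25*b^3/36 - 15*b^2/16


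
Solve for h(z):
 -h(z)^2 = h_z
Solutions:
 h(z) = 1/(C1 + z)


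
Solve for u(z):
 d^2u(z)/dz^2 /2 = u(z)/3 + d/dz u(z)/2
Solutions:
 u(z) = C1*exp(z*(3 - sqrt(33))/6) + C2*exp(z*(3 + sqrt(33))/6)


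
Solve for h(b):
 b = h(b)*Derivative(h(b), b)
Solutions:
 h(b) = -sqrt(C1 + b^2)
 h(b) = sqrt(C1 + b^2)


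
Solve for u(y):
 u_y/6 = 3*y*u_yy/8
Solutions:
 u(y) = C1 + C2*y^(13/9)


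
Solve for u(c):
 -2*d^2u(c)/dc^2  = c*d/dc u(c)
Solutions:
 u(c) = C1 + C2*erf(c/2)


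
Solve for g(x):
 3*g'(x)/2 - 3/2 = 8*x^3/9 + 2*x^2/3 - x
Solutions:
 g(x) = C1 + 4*x^4/27 + 4*x^3/27 - x^2/3 + x


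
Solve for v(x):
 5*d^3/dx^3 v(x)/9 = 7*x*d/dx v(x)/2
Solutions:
 v(x) = C1 + Integral(C2*airyai(10^(2/3)*63^(1/3)*x/10) + C3*airybi(10^(2/3)*63^(1/3)*x/10), x)


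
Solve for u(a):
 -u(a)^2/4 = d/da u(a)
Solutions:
 u(a) = 4/(C1 + a)


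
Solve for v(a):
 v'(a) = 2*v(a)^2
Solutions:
 v(a) = -1/(C1 + 2*a)


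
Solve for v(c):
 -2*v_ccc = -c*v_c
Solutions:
 v(c) = C1 + Integral(C2*airyai(2^(2/3)*c/2) + C3*airybi(2^(2/3)*c/2), c)


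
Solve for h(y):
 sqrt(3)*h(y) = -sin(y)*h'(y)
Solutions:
 h(y) = C1*(cos(y) + 1)^(sqrt(3)/2)/(cos(y) - 1)^(sqrt(3)/2)


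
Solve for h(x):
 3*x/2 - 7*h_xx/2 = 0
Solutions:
 h(x) = C1 + C2*x + x^3/14


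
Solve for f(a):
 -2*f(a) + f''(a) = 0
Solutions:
 f(a) = C1*exp(-sqrt(2)*a) + C2*exp(sqrt(2)*a)


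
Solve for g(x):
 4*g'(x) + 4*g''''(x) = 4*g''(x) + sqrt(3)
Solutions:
 g(x) = C1 + C2*exp(6^(1/3)*x*(2*3^(1/3)/(sqrt(69) + 9)^(1/3) + 2^(1/3)*(sqrt(69) + 9)^(1/3))/12)*sin(2^(1/3)*3^(1/6)*x*(-2^(1/3)*3^(2/3)*(sqrt(69) + 9)^(1/3) + 6/(sqrt(69) + 9)^(1/3))/12) + C3*exp(6^(1/3)*x*(2*3^(1/3)/(sqrt(69) + 9)^(1/3) + 2^(1/3)*(sqrt(69) + 9)^(1/3))/12)*cos(2^(1/3)*3^(1/6)*x*(-2^(1/3)*3^(2/3)*(sqrt(69) + 9)^(1/3) + 6/(sqrt(69) + 9)^(1/3))/12) + C4*exp(-6^(1/3)*x*(2*3^(1/3)/(sqrt(69) + 9)^(1/3) + 2^(1/3)*(sqrt(69) + 9)^(1/3))/6) + sqrt(3)*x/4


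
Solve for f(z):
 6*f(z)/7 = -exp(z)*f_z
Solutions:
 f(z) = C1*exp(6*exp(-z)/7)


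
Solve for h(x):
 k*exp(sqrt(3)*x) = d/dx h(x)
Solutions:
 h(x) = C1 + sqrt(3)*k*exp(sqrt(3)*x)/3


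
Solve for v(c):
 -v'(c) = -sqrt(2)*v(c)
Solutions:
 v(c) = C1*exp(sqrt(2)*c)


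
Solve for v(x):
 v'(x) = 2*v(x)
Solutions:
 v(x) = C1*exp(2*x)


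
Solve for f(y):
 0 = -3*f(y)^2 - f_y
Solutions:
 f(y) = 1/(C1 + 3*y)


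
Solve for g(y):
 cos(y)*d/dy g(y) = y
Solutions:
 g(y) = C1 + Integral(y/cos(y), y)


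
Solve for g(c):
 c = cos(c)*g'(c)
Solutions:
 g(c) = C1 + Integral(c/cos(c), c)


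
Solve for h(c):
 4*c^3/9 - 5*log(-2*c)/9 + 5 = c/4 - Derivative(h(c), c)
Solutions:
 h(c) = C1 - c^4/9 + c^2/8 + 5*c*log(-c)/9 + 5*c*(-10 + log(2))/9


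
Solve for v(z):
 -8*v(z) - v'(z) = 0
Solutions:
 v(z) = C1*exp(-8*z)


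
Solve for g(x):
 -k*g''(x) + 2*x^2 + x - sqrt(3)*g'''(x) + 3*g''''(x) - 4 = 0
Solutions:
 g(x) = C1 + C2*x + C3*exp(sqrt(3)*x*(1 - sqrt(4*k + 1))/6) + C4*exp(sqrt(3)*x*(sqrt(4*k + 1) + 1)/6) + x^4/(6*k) + x^3*(1 - 4*sqrt(3)/k)/(6*k) + x^2*(-2 - sqrt(3)/(2*k) + 6/k + 6/k^2)/k


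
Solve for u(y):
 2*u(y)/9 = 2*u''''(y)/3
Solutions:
 u(y) = C1*exp(-3^(3/4)*y/3) + C2*exp(3^(3/4)*y/3) + C3*sin(3^(3/4)*y/3) + C4*cos(3^(3/4)*y/3)


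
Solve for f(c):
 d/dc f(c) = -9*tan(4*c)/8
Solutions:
 f(c) = C1 + 9*log(cos(4*c))/32


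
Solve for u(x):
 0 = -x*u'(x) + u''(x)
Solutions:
 u(x) = C1 + C2*erfi(sqrt(2)*x/2)


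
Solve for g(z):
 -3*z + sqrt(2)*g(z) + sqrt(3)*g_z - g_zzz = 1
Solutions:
 g(z) = C1*exp(-2^(1/6)*z*(2*3^(5/6)/(sqrt(9 - 2*sqrt(3)) + 3)^(1/3) + 6^(2/3)*(sqrt(9 - 2*sqrt(3)) + 3)^(1/3))/12)*sin(2^(1/6)*z*(-2^(2/3)*3^(1/6)*(sqrt(9 - 2*sqrt(3)) + 3)^(1/3) + 2*3^(1/3)/(sqrt(9 - 2*sqrt(3)) + 3)^(1/3))/4) + C2*exp(-2^(1/6)*z*(2*3^(5/6)/(sqrt(9 - 2*sqrt(3)) + 3)^(1/3) + 6^(2/3)*(sqrt(9 - 2*sqrt(3)) + 3)^(1/3))/12)*cos(2^(1/6)*z*(-2^(2/3)*3^(1/6)*(sqrt(9 - 2*sqrt(3)) + 3)^(1/3) + 2*3^(1/3)/(sqrt(9 - 2*sqrt(3)) + 3)^(1/3))/4) + C3*exp(2^(1/6)*z*(2*3^(5/6)/(sqrt(9 - 2*sqrt(3)) + 3)^(1/3) + 6^(2/3)*(sqrt(9 - 2*sqrt(3)) + 3)^(1/3))/6) + 3*sqrt(2)*z/2 - 3*sqrt(3)/2 + sqrt(2)/2


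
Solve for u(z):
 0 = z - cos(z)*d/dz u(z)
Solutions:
 u(z) = C1 + Integral(z/cos(z), z)


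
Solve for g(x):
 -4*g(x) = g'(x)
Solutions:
 g(x) = C1*exp(-4*x)


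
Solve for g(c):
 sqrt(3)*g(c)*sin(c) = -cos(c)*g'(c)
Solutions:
 g(c) = C1*cos(c)^(sqrt(3))


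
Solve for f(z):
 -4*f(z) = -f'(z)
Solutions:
 f(z) = C1*exp(4*z)


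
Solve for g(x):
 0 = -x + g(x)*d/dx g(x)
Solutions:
 g(x) = -sqrt(C1 + x^2)
 g(x) = sqrt(C1 + x^2)


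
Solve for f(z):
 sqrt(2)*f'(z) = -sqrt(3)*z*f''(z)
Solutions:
 f(z) = C1 + C2*z^(1 - sqrt(6)/3)


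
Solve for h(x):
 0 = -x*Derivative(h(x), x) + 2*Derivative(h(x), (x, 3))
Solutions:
 h(x) = C1 + Integral(C2*airyai(2^(2/3)*x/2) + C3*airybi(2^(2/3)*x/2), x)


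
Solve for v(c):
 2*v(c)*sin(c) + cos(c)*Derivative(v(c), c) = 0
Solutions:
 v(c) = C1*cos(c)^2


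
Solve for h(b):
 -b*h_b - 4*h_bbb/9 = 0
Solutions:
 h(b) = C1 + Integral(C2*airyai(-2^(1/3)*3^(2/3)*b/2) + C3*airybi(-2^(1/3)*3^(2/3)*b/2), b)


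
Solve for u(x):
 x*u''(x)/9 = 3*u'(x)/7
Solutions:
 u(x) = C1 + C2*x^(34/7)


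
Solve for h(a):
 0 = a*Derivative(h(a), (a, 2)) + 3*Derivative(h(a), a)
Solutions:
 h(a) = C1 + C2/a^2


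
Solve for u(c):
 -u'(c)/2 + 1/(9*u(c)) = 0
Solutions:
 u(c) = -sqrt(C1 + 4*c)/3
 u(c) = sqrt(C1 + 4*c)/3


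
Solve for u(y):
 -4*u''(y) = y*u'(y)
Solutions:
 u(y) = C1 + C2*erf(sqrt(2)*y/4)


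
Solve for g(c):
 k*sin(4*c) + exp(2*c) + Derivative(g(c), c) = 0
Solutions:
 g(c) = C1 + k*cos(4*c)/4 - exp(2*c)/2


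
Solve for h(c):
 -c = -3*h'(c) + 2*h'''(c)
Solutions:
 h(c) = C1 + C2*exp(-sqrt(6)*c/2) + C3*exp(sqrt(6)*c/2) + c^2/6


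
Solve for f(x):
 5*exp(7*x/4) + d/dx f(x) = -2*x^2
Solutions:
 f(x) = C1 - 2*x^3/3 - 20*exp(7*x/4)/7


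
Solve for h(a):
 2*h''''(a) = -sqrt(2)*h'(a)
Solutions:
 h(a) = C1 + C4*exp(-2^(5/6)*a/2) + (C2*sin(2^(5/6)*sqrt(3)*a/4) + C3*cos(2^(5/6)*sqrt(3)*a/4))*exp(2^(5/6)*a/4)


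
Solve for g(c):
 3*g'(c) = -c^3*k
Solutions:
 g(c) = C1 - c^4*k/12


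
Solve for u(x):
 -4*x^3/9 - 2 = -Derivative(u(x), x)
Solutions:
 u(x) = C1 + x^4/9 + 2*x


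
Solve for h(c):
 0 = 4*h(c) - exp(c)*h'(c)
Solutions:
 h(c) = C1*exp(-4*exp(-c))


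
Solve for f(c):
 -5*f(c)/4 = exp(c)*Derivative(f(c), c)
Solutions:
 f(c) = C1*exp(5*exp(-c)/4)


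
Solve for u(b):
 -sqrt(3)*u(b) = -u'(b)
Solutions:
 u(b) = C1*exp(sqrt(3)*b)


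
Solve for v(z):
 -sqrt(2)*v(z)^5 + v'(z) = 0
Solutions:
 v(z) = -(-1/(C1 + 4*sqrt(2)*z))^(1/4)
 v(z) = (-1/(C1 + 4*sqrt(2)*z))^(1/4)
 v(z) = -I*(-1/(C1 + 4*sqrt(2)*z))^(1/4)
 v(z) = I*(-1/(C1 + 4*sqrt(2)*z))^(1/4)


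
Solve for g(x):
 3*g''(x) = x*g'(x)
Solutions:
 g(x) = C1 + C2*erfi(sqrt(6)*x/6)


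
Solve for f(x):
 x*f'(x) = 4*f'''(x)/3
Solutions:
 f(x) = C1 + Integral(C2*airyai(6^(1/3)*x/2) + C3*airybi(6^(1/3)*x/2), x)


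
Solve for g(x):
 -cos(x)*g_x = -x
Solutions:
 g(x) = C1 + Integral(x/cos(x), x)


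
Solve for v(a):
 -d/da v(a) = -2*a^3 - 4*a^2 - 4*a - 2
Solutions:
 v(a) = C1 + a^4/2 + 4*a^3/3 + 2*a^2 + 2*a


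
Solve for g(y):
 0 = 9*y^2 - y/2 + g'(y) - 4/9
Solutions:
 g(y) = C1 - 3*y^3 + y^2/4 + 4*y/9


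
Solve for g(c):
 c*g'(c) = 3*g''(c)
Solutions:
 g(c) = C1 + C2*erfi(sqrt(6)*c/6)


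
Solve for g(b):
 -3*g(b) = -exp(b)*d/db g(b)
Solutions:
 g(b) = C1*exp(-3*exp(-b))


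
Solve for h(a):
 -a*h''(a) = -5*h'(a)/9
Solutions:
 h(a) = C1 + C2*a^(14/9)


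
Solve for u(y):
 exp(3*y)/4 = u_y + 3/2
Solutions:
 u(y) = C1 - 3*y/2 + exp(3*y)/12


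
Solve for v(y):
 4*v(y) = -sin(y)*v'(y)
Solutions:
 v(y) = C1*(cos(y)^2 + 2*cos(y) + 1)/(cos(y)^2 - 2*cos(y) + 1)


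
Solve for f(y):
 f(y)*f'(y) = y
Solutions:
 f(y) = -sqrt(C1 + y^2)
 f(y) = sqrt(C1 + y^2)


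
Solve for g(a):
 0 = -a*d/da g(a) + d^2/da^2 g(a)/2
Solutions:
 g(a) = C1 + C2*erfi(a)


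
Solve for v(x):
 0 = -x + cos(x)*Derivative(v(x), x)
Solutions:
 v(x) = C1 + Integral(x/cos(x), x)


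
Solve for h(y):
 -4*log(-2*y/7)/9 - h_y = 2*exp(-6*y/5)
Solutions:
 h(y) = C1 - 4*y*log(-y)/9 + 4*y*(-log(2) + 1 + log(7))/9 + 5*exp(-6*y/5)/3


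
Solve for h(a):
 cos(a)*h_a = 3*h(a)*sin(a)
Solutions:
 h(a) = C1/cos(a)^3


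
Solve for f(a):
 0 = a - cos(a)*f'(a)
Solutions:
 f(a) = C1 + Integral(a/cos(a), a)


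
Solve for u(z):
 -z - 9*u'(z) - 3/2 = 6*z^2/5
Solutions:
 u(z) = C1 - 2*z^3/45 - z^2/18 - z/6


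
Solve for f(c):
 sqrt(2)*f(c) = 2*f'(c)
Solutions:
 f(c) = C1*exp(sqrt(2)*c/2)


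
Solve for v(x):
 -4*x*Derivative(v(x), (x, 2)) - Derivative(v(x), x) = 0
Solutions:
 v(x) = C1 + C2*x^(3/4)


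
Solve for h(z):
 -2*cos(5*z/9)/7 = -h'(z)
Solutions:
 h(z) = C1 + 18*sin(5*z/9)/35


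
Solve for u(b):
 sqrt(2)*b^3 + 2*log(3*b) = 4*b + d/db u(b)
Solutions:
 u(b) = C1 + sqrt(2)*b^4/4 - 2*b^2 + 2*b*log(b) - 2*b + b*log(9)


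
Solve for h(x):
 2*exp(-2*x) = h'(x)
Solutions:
 h(x) = C1 - exp(-2*x)


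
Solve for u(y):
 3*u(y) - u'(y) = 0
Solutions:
 u(y) = C1*exp(3*y)


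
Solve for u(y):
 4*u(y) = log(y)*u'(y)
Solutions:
 u(y) = C1*exp(4*li(y))


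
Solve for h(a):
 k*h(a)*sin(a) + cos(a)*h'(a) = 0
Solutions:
 h(a) = C1*exp(k*log(cos(a)))


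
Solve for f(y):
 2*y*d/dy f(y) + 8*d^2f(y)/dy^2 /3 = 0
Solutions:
 f(y) = C1 + C2*erf(sqrt(6)*y/4)


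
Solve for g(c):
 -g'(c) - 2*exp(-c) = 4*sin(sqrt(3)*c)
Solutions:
 g(c) = C1 + 4*sqrt(3)*cos(sqrt(3)*c)/3 + 2*exp(-c)


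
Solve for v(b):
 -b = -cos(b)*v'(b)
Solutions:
 v(b) = C1 + Integral(b/cos(b), b)


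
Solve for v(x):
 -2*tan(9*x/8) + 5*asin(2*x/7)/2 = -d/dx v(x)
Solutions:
 v(x) = C1 - 5*x*asin(2*x/7)/2 - 5*sqrt(49 - 4*x^2)/4 - 16*log(cos(9*x/8))/9


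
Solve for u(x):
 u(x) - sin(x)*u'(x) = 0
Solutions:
 u(x) = C1*sqrt(cos(x) - 1)/sqrt(cos(x) + 1)


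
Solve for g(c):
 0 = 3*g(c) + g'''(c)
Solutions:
 g(c) = C3*exp(-3^(1/3)*c) + (C1*sin(3^(5/6)*c/2) + C2*cos(3^(5/6)*c/2))*exp(3^(1/3)*c/2)


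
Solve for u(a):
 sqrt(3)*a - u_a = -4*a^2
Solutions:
 u(a) = C1 + 4*a^3/3 + sqrt(3)*a^2/2


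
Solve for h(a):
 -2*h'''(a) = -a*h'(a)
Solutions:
 h(a) = C1 + Integral(C2*airyai(2^(2/3)*a/2) + C3*airybi(2^(2/3)*a/2), a)


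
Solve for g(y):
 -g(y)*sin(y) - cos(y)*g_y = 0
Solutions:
 g(y) = C1*cos(y)


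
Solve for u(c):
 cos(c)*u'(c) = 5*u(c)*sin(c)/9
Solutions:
 u(c) = C1/cos(c)^(5/9)


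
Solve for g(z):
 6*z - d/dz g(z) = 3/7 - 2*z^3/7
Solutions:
 g(z) = C1 + z^4/14 + 3*z^2 - 3*z/7


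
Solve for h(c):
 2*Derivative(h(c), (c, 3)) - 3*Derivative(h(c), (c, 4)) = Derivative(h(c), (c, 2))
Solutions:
 h(c) = C1 + C2*c + (C3*sin(sqrt(2)*c/3) + C4*cos(sqrt(2)*c/3))*exp(c/3)


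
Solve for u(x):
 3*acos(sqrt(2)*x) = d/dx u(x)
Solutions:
 u(x) = C1 + 3*x*acos(sqrt(2)*x) - 3*sqrt(2)*sqrt(1 - 2*x^2)/2


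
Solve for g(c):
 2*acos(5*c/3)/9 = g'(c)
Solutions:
 g(c) = C1 + 2*c*acos(5*c/3)/9 - 2*sqrt(9 - 25*c^2)/45


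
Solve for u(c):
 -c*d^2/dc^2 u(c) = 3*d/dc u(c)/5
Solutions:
 u(c) = C1 + C2*c^(2/5)


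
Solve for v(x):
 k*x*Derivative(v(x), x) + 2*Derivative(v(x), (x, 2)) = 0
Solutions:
 v(x) = Piecewise((-sqrt(pi)*C1*erf(sqrt(k)*x/2)/sqrt(k) - C2, (k > 0) | (k < 0)), (-C1*x - C2, True))


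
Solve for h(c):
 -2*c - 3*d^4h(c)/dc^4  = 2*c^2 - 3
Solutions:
 h(c) = C1 + C2*c + C3*c^2 + C4*c^3 - c^6/540 - c^5/180 + c^4/24


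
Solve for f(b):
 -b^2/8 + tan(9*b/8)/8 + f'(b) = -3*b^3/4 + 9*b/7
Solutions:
 f(b) = C1 - 3*b^4/16 + b^3/24 + 9*b^2/14 + log(cos(9*b/8))/9


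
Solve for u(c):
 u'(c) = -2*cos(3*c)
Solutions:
 u(c) = C1 - 2*sin(3*c)/3


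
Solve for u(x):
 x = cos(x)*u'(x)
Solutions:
 u(x) = C1 + Integral(x/cos(x), x)


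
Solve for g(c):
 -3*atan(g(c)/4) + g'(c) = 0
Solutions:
 Integral(1/atan(_y/4), (_y, g(c))) = C1 + 3*c


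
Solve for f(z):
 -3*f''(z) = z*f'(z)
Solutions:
 f(z) = C1 + C2*erf(sqrt(6)*z/6)


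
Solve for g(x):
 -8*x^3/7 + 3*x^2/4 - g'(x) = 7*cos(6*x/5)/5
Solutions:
 g(x) = C1 - 2*x^4/7 + x^3/4 - 7*sin(6*x/5)/6


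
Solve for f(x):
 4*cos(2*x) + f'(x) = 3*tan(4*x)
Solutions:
 f(x) = C1 - 3*log(cos(4*x))/4 - 2*sin(2*x)


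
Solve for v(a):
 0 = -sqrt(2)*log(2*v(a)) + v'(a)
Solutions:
 -sqrt(2)*Integral(1/(log(_y) + log(2)), (_y, v(a)))/2 = C1 - a


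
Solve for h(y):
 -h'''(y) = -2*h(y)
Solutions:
 h(y) = C3*exp(2^(1/3)*y) + (C1*sin(2^(1/3)*sqrt(3)*y/2) + C2*cos(2^(1/3)*sqrt(3)*y/2))*exp(-2^(1/3)*y/2)


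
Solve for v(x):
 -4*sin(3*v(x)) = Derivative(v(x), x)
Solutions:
 v(x) = -acos((-C1 - exp(24*x))/(C1 - exp(24*x)))/3 + 2*pi/3
 v(x) = acos((-C1 - exp(24*x))/(C1 - exp(24*x)))/3


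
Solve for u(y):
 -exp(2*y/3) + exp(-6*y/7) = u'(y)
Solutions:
 u(y) = C1 - 3*exp(2*y/3)/2 - 7*exp(-6*y/7)/6


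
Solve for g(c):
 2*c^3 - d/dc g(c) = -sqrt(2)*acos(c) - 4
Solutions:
 g(c) = C1 + c^4/2 + 4*c + sqrt(2)*(c*acos(c) - sqrt(1 - c^2))


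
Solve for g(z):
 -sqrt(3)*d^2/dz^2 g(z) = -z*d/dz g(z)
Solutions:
 g(z) = C1 + C2*erfi(sqrt(2)*3^(3/4)*z/6)


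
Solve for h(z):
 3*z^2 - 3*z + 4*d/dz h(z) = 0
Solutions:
 h(z) = C1 - z^3/4 + 3*z^2/8


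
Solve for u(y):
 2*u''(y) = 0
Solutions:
 u(y) = C1 + C2*y


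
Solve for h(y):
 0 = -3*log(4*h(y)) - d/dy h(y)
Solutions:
 Integral(1/(log(_y) + 2*log(2)), (_y, h(y)))/3 = C1 - y


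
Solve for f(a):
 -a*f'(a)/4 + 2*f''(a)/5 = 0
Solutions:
 f(a) = C1 + C2*erfi(sqrt(5)*a/4)


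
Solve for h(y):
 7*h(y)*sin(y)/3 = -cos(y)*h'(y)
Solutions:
 h(y) = C1*cos(y)^(7/3)


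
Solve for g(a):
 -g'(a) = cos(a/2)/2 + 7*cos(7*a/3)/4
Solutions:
 g(a) = C1 - sin(a/2) - 3*sin(7*a/3)/4


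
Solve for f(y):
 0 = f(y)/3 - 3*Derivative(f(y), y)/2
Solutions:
 f(y) = C1*exp(2*y/9)


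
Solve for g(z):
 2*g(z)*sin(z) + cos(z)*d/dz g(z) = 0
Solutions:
 g(z) = C1*cos(z)^2


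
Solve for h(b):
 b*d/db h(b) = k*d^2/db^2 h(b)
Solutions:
 h(b) = C1 + C2*erf(sqrt(2)*b*sqrt(-1/k)/2)/sqrt(-1/k)


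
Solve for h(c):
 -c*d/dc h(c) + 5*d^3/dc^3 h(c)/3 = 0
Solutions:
 h(c) = C1 + Integral(C2*airyai(3^(1/3)*5^(2/3)*c/5) + C3*airybi(3^(1/3)*5^(2/3)*c/5), c)


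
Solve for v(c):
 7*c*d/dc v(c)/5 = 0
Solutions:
 v(c) = C1


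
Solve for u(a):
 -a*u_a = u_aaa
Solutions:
 u(a) = C1 + Integral(C2*airyai(-a) + C3*airybi(-a), a)


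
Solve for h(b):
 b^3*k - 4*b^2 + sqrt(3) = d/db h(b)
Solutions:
 h(b) = C1 + b^4*k/4 - 4*b^3/3 + sqrt(3)*b


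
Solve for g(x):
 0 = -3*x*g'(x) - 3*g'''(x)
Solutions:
 g(x) = C1 + Integral(C2*airyai(-x) + C3*airybi(-x), x)


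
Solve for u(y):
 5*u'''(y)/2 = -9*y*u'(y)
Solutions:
 u(y) = C1 + Integral(C2*airyai(-18^(1/3)*5^(2/3)*y/5) + C3*airybi(-18^(1/3)*5^(2/3)*y/5), y)


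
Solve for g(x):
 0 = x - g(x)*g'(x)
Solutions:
 g(x) = -sqrt(C1 + x^2)
 g(x) = sqrt(C1 + x^2)


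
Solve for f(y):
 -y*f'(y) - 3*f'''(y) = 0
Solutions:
 f(y) = C1 + Integral(C2*airyai(-3^(2/3)*y/3) + C3*airybi(-3^(2/3)*y/3), y)


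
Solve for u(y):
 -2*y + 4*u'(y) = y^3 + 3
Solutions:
 u(y) = C1 + y^4/16 + y^2/4 + 3*y/4


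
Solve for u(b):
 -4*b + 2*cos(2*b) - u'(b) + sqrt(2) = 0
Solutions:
 u(b) = C1 - 2*b^2 + sqrt(2)*b + sin(2*b)


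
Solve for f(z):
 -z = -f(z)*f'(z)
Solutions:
 f(z) = -sqrt(C1 + z^2)
 f(z) = sqrt(C1 + z^2)


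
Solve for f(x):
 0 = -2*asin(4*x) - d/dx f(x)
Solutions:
 f(x) = C1 - 2*x*asin(4*x) - sqrt(1 - 16*x^2)/2


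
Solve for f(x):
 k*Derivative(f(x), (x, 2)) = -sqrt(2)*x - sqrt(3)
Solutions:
 f(x) = C1 + C2*x - sqrt(2)*x^3/(6*k) - sqrt(3)*x^2/(2*k)


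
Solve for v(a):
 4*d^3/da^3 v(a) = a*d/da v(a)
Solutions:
 v(a) = C1 + Integral(C2*airyai(2^(1/3)*a/2) + C3*airybi(2^(1/3)*a/2), a)


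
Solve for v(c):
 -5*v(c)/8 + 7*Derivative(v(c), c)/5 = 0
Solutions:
 v(c) = C1*exp(25*c/56)


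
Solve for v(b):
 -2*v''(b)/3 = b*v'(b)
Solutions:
 v(b) = C1 + C2*erf(sqrt(3)*b/2)


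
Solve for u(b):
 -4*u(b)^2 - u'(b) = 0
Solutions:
 u(b) = 1/(C1 + 4*b)


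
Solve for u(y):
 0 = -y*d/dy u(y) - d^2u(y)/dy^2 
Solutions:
 u(y) = C1 + C2*erf(sqrt(2)*y/2)


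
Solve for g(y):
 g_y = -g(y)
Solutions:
 g(y) = C1*exp(-y)


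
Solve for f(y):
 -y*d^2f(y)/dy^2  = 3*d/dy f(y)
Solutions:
 f(y) = C1 + C2/y^2


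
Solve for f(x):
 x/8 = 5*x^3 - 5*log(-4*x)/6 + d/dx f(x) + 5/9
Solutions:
 f(x) = C1 - 5*x^4/4 + x^2/16 + 5*x*log(-x)/6 + 5*x*(-5 + 6*log(2))/18


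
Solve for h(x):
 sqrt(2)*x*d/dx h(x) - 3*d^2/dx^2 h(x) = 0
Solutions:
 h(x) = C1 + C2*erfi(2^(3/4)*sqrt(3)*x/6)


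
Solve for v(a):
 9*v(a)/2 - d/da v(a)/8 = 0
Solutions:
 v(a) = C1*exp(36*a)


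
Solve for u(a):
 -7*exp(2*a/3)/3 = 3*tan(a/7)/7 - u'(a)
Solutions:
 u(a) = C1 + 7*exp(2*a/3)/2 - 3*log(cos(a/7))


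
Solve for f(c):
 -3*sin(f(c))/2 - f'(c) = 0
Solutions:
 f(c) = -acos((-C1 - exp(3*c))/(C1 - exp(3*c))) + 2*pi
 f(c) = acos((-C1 - exp(3*c))/(C1 - exp(3*c)))


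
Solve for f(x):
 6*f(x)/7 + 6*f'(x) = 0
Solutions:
 f(x) = C1*exp(-x/7)


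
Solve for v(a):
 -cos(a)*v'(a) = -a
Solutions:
 v(a) = C1 + Integral(a/cos(a), a)


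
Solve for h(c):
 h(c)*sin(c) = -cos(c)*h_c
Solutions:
 h(c) = C1*cos(c)


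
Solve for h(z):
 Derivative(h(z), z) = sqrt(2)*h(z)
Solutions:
 h(z) = C1*exp(sqrt(2)*z)


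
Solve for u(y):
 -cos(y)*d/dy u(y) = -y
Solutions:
 u(y) = C1 + Integral(y/cos(y), y)


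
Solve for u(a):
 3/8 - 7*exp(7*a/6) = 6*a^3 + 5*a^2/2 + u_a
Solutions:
 u(a) = C1 - 3*a^4/2 - 5*a^3/6 + 3*a/8 - 6*exp(7*a/6)


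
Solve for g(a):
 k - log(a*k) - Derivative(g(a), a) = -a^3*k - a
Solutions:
 g(a) = C1 + a^4*k/4 + a^2/2 + a*(k + 1) - a*log(a*k)


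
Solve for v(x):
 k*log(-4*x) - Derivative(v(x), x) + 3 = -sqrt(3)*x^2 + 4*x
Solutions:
 v(x) = C1 + k*x*log(-x) + sqrt(3)*x^3/3 - 2*x^2 + x*(-k + 2*k*log(2) + 3)


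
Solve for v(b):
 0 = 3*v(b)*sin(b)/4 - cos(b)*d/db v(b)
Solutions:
 v(b) = C1/cos(b)^(3/4)


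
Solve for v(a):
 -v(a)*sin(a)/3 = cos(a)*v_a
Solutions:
 v(a) = C1*cos(a)^(1/3)


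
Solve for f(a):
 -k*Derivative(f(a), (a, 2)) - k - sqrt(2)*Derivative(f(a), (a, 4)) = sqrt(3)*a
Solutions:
 f(a) = C1 + C2*a + C3*exp(-2^(3/4)*a*sqrt(-k)/2) + C4*exp(2^(3/4)*a*sqrt(-k)/2) - sqrt(3)*a^3/(6*k) - a^2/2


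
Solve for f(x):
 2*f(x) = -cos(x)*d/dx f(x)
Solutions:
 f(x) = C1*(sin(x) - 1)/(sin(x) + 1)


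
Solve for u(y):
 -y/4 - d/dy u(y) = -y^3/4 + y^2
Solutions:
 u(y) = C1 + y^4/16 - y^3/3 - y^2/8


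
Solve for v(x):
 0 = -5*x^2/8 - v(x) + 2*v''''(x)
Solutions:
 v(x) = C1*exp(-2^(3/4)*x/2) + C2*exp(2^(3/4)*x/2) + C3*sin(2^(3/4)*x/2) + C4*cos(2^(3/4)*x/2) - 5*x^2/8


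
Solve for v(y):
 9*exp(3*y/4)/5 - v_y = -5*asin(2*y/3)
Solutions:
 v(y) = C1 + 5*y*asin(2*y/3) + 5*sqrt(9 - 4*y^2)/2 + 12*exp(3*y/4)/5


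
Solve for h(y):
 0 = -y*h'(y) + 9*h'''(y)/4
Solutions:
 h(y) = C1 + Integral(C2*airyai(2^(2/3)*3^(1/3)*y/3) + C3*airybi(2^(2/3)*3^(1/3)*y/3), y)


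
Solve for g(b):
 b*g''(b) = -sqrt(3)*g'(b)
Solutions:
 g(b) = C1 + C2*b^(1 - sqrt(3))


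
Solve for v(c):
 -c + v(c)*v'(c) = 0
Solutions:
 v(c) = -sqrt(C1 + c^2)
 v(c) = sqrt(C1 + c^2)


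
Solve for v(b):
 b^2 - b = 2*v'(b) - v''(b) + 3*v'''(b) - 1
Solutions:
 v(b) = C1 + b^3/6 - b + (C2*sin(sqrt(23)*b/6) + C3*cos(sqrt(23)*b/6))*exp(b/6)


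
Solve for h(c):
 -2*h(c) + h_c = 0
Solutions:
 h(c) = C1*exp(2*c)


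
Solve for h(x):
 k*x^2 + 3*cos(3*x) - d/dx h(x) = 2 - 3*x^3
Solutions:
 h(x) = C1 + k*x^3/3 + 3*x^4/4 - 2*x + sin(3*x)


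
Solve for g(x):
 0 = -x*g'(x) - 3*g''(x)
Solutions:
 g(x) = C1 + C2*erf(sqrt(6)*x/6)


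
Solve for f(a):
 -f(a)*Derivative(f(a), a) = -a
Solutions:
 f(a) = -sqrt(C1 + a^2)
 f(a) = sqrt(C1 + a^2)


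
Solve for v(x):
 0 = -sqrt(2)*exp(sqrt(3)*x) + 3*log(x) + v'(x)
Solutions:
 v(x) = C1 - 3*x*log(x) + 3*x + sqrt(6)*exp(sqrt(3)*x)/3


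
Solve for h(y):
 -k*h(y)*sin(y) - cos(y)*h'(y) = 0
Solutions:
 h(y) = C1*exp(k*log(cos(y)))


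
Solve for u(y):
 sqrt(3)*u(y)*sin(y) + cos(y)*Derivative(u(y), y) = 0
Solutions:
 u(y) = C1*cos(y)^(sqrt(3))


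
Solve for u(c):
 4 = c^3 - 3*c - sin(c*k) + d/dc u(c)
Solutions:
 u(c) = C1 - c^4/4 + 3*c^2/2 + 4*c - cos(c*k)/k


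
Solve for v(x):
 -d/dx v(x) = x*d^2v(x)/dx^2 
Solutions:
 v(x) = C1 + C2*log(x)


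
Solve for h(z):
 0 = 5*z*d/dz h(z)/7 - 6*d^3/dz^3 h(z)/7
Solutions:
 h(z) = C1 + Integral(C2*airyai(5^(1/3)*6^(2/3)*z/6) + C3*airybi(5^(1/3)*6^(2/3)*z/6), z)


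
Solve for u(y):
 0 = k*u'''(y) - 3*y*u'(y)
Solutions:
 u(y) = C1 + Integral(C2*airyai(3^(1/3)*y*(1/k)^(1/3)) + C3*airybi(3^(1/3)*y*(1/k)^(1/3)), y)


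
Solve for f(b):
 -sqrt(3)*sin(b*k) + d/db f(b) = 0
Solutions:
 f(b) = C1 - sqrt(3)*cos(b*k)/k


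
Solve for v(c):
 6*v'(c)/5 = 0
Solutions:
 v(c) = C1


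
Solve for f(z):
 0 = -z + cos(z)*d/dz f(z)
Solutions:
 f(z) = C1 + Integral(z/cos(z), z)


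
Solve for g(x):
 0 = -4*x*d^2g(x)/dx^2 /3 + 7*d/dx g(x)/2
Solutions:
 g(x) = C1 + C2*x^(29/8)


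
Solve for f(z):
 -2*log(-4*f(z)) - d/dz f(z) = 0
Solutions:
 Integral(1/(log(-_y) + 2*log(2)), (_y, f(z)))/2 = C1 - z


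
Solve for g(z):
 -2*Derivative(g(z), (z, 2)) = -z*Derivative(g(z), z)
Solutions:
 g(z) = C1 + C2*erfi(z/2)


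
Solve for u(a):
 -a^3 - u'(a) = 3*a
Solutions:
 u(a) = C1 - a^4/4 - 3*a^2/2


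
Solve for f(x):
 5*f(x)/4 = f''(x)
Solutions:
 f(x) = C1*exp(-sqrt(5)*x/2) + C2*exp(sqrt(5)*x/2)


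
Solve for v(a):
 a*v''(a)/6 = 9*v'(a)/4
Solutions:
 v(a) = C1 + C2*a^(29/2)


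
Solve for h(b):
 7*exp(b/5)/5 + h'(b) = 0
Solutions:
 h(b) = C1 - 7*exp(b/5)


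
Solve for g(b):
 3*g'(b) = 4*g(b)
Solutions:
 g(b) = C1*exp(4*b/3)


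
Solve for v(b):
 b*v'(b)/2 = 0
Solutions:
 v(b) = C1


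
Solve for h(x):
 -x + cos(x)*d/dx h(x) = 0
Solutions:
 h(x) = C1 + Integral(x/cos(x), x)


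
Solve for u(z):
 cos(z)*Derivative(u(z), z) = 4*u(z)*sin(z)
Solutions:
 u(z) = C1/cos(z)^4


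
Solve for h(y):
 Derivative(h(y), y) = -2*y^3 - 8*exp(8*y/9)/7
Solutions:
 h(y) = C1 - y^4/2 - 9*exp(8*y/9)/7


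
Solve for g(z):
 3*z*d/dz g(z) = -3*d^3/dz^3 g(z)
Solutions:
 g(z) = C1 + Integral(C2*airyai(-z) + C3*airybi(-z), z)


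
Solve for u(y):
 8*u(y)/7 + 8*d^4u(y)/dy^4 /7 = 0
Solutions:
 u(y) = (C1*sin(sqrt(2)*y/2) + C2*cos(sqrt(2)*y/2))*exp(-sqrt(2)*y/2) + (C3*sin(sqrt(2)*y/2) + C4*cos(sqrt(2)*y/2))*exp(sqrt(2)*y/2)


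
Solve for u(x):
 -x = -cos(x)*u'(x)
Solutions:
 u(x) = C1 + Integral(x/cos(x), x)


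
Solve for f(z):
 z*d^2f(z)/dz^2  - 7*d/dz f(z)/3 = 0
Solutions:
 f(z) = C1 + C2*z^(10/3)


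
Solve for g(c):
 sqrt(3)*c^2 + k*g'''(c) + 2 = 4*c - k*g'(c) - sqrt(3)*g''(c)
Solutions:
 g(c) = C1 + C2*exp(c*(sqrt(3 - 4*k^2) - sqrt(3))/(2*k)) + C3*exp(-c*(sqrt(3 - 4*k^2) + sqrt(3))/(2*k)) - sqrt(3)*c^3/(3*k) + 2*c^2/k + 3*c^2/k^2 - 2*c/k + 2*sqrt(3)*c/k - 4*sqrt(3)*c/k^2 - 6*sqrt(3)*c/k^3


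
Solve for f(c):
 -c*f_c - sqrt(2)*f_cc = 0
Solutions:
 f(c) = C1 + C2*erf(2^(1/4)*c/2)


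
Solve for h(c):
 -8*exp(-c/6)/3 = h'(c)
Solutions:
 h(c) = C1 + 16*exp(-c/6)


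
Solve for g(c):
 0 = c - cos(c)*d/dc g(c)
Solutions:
 g(c) = C1 + Integral(c/cos(c), c)


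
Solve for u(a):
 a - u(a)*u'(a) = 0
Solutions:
 u(a) = -sqrt(C1 + a^2)
 u(a) = sqrt(C1 + a^2)


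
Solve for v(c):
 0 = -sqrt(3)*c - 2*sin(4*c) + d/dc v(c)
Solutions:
 v(c) = C1 + sqrt(3)*c^2/2 - cos(4*c)/2


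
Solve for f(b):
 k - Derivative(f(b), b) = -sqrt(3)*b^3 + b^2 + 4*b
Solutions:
 f(b) = C1 + sqrt(3)*b^4/4 - b^3/3 - 2*b^2 + b*k


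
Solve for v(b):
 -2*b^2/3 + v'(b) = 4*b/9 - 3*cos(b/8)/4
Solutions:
 v(b) = C1 + 2*b^3/9 + 2*b^2/9 - 6*sin(b/8)


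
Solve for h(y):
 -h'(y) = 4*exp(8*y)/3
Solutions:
 h(y) = C1 - exp(8*y)/6


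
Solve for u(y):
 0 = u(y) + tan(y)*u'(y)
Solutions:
 u(y) = C1/sin(y)


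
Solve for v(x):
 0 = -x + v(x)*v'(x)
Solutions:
 v(x) = -sqrt(C1 + x^2)
 v(x) = sqrt(C1 + x^2)


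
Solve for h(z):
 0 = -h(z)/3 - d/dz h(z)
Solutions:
 h(z) = C1*exp(-z/3)


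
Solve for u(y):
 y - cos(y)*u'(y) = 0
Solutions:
 u(y) = C1 + Integral(y/cos(y), y)


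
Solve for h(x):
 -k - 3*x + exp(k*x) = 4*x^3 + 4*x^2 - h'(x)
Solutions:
 h(x) = C1 + k*x + x^4 + 4*x^3/3 + 3*x^2/2 - exp(k*x)/k


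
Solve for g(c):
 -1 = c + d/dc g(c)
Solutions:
 g(c) = C1 - c^2/2 - c


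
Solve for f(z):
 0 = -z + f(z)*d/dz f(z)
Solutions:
 f(z) = -sqrt(C1 + z^2)
 f(z) = sqrt(C1 + z^2)


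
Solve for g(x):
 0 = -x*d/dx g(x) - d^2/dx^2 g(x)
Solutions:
 g(x) = C1 + C2*erf(sqrt(2)*x/2)


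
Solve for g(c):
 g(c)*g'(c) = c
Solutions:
 g(c) = -sqrt(C1 + c^2)
 g(c) = sqrt(C1 + c^2)


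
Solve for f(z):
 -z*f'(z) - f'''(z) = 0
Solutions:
 f(z) = C1 + Integral(C2*airyai(-z) + C3*airybi(-z), z)


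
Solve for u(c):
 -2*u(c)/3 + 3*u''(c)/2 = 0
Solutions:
 u(c) = C1*exp(-2*c/3) + C2*exp(2*c/3)


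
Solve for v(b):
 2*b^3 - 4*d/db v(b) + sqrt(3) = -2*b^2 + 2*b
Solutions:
 v(b) = C1 + b^4/8 + b^3/6 - b^2/4 + sqrt(3)*b/4


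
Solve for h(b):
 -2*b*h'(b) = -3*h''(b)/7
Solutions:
 h(b) = C1 + C2*erfi(sqrt(21)*b/3)


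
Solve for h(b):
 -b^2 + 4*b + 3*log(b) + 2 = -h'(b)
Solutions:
 h(b) = C1 + b^3/3 - 2*b^2 - 3*b*log(b) + b


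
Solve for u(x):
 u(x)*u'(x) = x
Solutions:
 u(x) = -sqrt(C1 + x^2)
 u(x) = sqrt(C1 + x^2)


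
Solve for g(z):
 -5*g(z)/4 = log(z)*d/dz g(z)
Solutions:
 g(z) = C1*exp(-5*li(z)/4)


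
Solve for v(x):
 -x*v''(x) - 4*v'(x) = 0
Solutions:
 v(x) = C1 + C2/x^3


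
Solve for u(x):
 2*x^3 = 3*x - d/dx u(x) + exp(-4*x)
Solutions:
 u(x) = C1 - x^4/2 + 3*x^2/2 - exp(-4*x)/4


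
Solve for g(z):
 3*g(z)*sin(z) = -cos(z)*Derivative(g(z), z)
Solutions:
 g(z) = C1*cos(z)^3


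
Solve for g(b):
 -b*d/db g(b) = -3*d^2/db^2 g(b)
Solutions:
 g(b) = C1 + C2*erfi(sqrt(6)*b/6)


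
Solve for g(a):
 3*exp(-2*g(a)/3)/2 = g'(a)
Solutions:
 g(a) = 3*log(-sqrt(C1 + 3*a)) - 3*log(3)/2
 g(a) = 3*log(C1 + 3*a)/2 - 3*log(3)/2


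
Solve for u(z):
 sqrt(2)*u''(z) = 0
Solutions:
 u(z) = C1 + C2*z


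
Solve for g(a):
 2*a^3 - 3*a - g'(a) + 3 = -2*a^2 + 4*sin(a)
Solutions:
 g(a) = C1 + a^4/2 + 2*a^3/3 - 3*a^2/2 + 3*a + 4*cos(a)


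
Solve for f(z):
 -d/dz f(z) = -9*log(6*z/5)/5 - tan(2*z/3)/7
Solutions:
 f(z) = C1 + 9*z*log(z)/5 - 9*z*log(5)/5 - 9*z/5 + 9*z*log(6)/5 - 3*log(cos(2*z/3))/14


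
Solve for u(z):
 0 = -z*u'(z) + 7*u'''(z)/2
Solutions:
 u(z) = C1 + Integral(C2*airyai(2^(1/3)*7^(2/3)*z/7) + C3*airybi(2^(1/3)*7^(2/3)*z/7), z)


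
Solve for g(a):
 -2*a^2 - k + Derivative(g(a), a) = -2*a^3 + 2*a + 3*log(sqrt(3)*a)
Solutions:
 g(a) = C1 - a^4/2 + 2*a^3/3 + a^2 + a*k + 3*a*log(a) - 3*a + 3*a*log(3)/2


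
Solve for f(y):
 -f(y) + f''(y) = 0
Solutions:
 f(y) = C1*exp(-y) + C2*exp(y)


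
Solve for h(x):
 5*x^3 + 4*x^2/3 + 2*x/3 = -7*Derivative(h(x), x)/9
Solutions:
 h(x) = C1 - 45*x^4/28 - 4*x^3/7 - 3*x^2/7


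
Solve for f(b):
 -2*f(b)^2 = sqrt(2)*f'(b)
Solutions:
 f(b) = 1/(C1 + sqrt(2)*b)


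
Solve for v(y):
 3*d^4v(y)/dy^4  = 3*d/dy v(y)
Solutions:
 v(y) = C1 + C4*exp(y) + (C2*sin(sqrt(3)*y/2) + C3*cos(sqrt(3)*y/2))*exp(-y/2)


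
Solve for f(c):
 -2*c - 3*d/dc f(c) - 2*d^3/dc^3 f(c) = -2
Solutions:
 f(c) = C1 + C2*sin(sqrt(6)*c/2) + C3*cos(sqrt(6)*c/2) - c^2/3 + 2*c/3


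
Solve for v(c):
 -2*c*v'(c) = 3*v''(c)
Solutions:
 v(c) = C1 + C2*erf(sqrt(3)*c/3)


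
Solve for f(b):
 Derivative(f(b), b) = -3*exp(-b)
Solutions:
 f(b) = C1 + 3*exp(-b)


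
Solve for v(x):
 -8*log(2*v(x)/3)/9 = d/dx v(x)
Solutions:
 9*Integral(1/(log(_y) - log(3) + log(2)), (_y, v(x)))/8 = C1 - x


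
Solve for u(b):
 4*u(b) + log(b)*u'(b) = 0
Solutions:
 u(b) = C1*exp(-4*li(b))


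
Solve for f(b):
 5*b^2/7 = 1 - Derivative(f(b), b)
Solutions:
 f(b) = C1 - 5*b^3/21 + b


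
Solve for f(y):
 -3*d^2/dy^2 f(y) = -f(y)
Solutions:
 f(y) = C1*exp(-sqrt(3)*y/3) + C2*exp(sqrt(3)*y/3)


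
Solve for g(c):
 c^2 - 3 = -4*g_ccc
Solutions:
 g(c) = C1 + C2*c + C3*c^2 - c^5/240 + c^3/8


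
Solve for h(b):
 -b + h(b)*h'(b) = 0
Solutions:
 h(b) = -sqrt(C1 + b^2)
 h(b) = sqrt(C1 + b^2)


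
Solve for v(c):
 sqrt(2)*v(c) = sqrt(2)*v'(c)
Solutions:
 v(c) = C1*exp(c)


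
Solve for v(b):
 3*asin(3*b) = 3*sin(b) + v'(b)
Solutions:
 v(b) = C1 + 3*b*asin(3*b) + sqrt(1 - 9*b^2) + 3*cos(b)


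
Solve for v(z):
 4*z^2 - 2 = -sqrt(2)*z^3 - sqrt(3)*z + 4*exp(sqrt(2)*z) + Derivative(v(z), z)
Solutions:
 v(z) = C1 + sqrt(2)*z^4/4 + 4*z^3/3 + sqrt(3)*z^2/2 - 2*z - 2*sqrt(2)*exp(sqrt(2)*z)


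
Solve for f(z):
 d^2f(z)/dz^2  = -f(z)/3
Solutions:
 f(z) = C1*sin(sqrt(3)*z/3) + C2*cos(sqrt(3)*z/3)


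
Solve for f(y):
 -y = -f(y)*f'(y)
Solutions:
 f(y) = -sqrt(C1 + y^2)
 f(y) = sqrt(C1 + y^2)


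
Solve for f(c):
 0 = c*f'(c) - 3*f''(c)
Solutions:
 f(c) = C1 + C2*erfi(sqrt(6)*c/6)


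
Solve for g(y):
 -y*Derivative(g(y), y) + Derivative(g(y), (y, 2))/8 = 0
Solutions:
 g(y) = C1 + C2*erfi(2*y)


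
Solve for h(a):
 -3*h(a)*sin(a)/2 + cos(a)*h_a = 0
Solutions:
 h(a) = C1/cos(a)^(3/2)


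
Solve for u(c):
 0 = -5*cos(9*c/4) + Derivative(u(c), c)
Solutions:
 u(c) = C1 + 20*sin(9*c/4)/9


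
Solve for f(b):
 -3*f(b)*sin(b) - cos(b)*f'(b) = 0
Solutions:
 f(b) = C1*cos(b)^3


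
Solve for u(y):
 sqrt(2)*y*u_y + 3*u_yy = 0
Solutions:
 u(y) = C1 + C2*erf(2^(3/4)*sqrt(3)*y/6)


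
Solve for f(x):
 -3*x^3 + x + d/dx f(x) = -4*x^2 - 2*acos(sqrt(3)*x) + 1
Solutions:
 f(x) = C1 + 3*x^4/4 - 4*x^3/3 - x^2/2 - 2*x*acos(sqrt(3)*x) + x + 2*sqrt(3)*sqrt(1 - 3*x^2)/3


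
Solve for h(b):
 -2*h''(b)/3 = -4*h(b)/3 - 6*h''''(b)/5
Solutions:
 h(b) = (C1*sin(10^(1/4)*sqrt(3)*b*sin(atan(sqrt(335)/5)/2)/3) + C2*cos(10^(1/4)*sqrt(3)*b*sin(atan(sqrt(335)/5)/2)/3))*exp(-10^(1/4)*sqrt(3)*b*cos(atan(sqrt(335)/5)/2)/3) + (C3*sin(10^(1/4)*sqrt(3)*b*sin(atan(sqrt(335)/5)/2)/3) + C4*cos(10^(1/4)*sqrt(3)*b*sin(atan(sqrt(335)/5)/2)/3))*exp(10^(1/4)*sqrt(3)*b*cos(atan(sqrt(335)/5)/2)/3)


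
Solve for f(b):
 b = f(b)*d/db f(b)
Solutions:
 f(b) = -sqrt(C1 + b^2)
 f(b) = sqrt(C1 + b^2)


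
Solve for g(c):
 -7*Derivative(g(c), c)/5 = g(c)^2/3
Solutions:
 g(c) = 21/(C1 + 5*c)


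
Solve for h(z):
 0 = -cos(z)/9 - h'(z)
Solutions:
 h(z) = C1 - sin(z)/9


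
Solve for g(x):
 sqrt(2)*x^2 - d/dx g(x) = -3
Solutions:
 g(x) = C1 + sqrt(2)*x^3/3 + 3*x


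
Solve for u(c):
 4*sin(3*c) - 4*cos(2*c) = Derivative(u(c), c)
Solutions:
 u(c) = C1 - 2*sin(2*c) - 4*cos(3*c)/3


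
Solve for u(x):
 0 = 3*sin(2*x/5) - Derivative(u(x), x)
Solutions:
 u(x) = C1 - 15*cos(2*x/5)/2


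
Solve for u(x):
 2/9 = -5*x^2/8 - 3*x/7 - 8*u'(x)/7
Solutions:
 u(x) = C1 - 35*x^3/192 - 3*x^2/16 - 7*x/36


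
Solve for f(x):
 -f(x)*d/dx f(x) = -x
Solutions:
 f(x) = -sqrt(C1 + x^2)
 f(x) = sqrt(C1 + x^2)


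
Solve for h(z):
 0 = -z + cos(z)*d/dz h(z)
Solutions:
 h(z) = C1 + Integral(z/cos(z), z)


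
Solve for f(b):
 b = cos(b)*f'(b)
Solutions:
 f(b) = C1 + Integral(b/cos(b), b)


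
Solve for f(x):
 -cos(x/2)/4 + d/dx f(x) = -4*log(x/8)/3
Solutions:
 f(x) = C1 - 4*x*log(x)/3 + 4*x/3 + 4*x*log(2) + sin(x/2)/2


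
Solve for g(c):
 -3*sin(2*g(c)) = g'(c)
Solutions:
 g(c) = pi - acos((-C1 - exp(12*c))/(C1 - exp(12*c)))/2
 g(c) = acos((-C1 - exp(12*c))/(C1 - exp(12*c)))/2


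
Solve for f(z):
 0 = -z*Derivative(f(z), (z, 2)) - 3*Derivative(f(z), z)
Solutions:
 f(z) = C1 + C2/z^2


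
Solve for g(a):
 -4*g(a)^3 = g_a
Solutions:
 g(a) = -sqrt(2)*sqrt(-1/(C1 - 4*a))/2
 g(a) = sqrt(2)*sqrt(-1/(C1 - 4*a))/2


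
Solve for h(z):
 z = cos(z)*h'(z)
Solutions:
 h(z) = C1 + Integral(z/cos(z), z)


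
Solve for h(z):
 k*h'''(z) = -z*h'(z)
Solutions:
 h(z) = C1 + Integral(C2*airyai(z*(-1/k)^(1/3)) + C3*airybi(z*(-1/k)^(1/3)), z)


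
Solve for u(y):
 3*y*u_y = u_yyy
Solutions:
 u(y) = C1 + Integral(C2*airyai(3^(1/3)*y) + C3*airybi(3^(1/3)*y), y)


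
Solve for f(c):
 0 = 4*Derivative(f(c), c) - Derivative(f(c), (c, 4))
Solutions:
 f(c) = C1 + C4*exp(2^(2/3)*c) + (C2*sin(2^(2/3)*sqrt(3)*c/2) + C3*cos(2^(2/3)*sqrt(3)*c/2))*exp(-2^(2/3)*c/2)


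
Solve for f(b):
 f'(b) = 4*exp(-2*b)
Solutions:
 f(b) = C1 - 2*exp(-2*b)


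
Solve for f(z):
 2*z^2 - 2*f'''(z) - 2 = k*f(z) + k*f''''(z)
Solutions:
 f(z) = C1*exp(z*(-sqrt(6^(1/3)*(sqrt(3)*sqrt(-16 + 27/k^4) + 9/k^2)^(1/3)/3 + 2*6^(2/3)/(3*(sqrt(3)*sqrt(-16 + 27/k^4) + 9/k^2)^(1/3)) + k^(-2)) + sqrt(-6^(1/3)*(sqrt(3)*sqrt(-16 + 27/k^4) + 9/k^2)^(1/3)/3 - 2*6^(2/3)/(3*(sqrt(3)*sqrt(-16 + 27/k^4) + 9/k^2)^(1/3)) + 2/k^2 + 2/(k^3*sqrt(6^(1/3)*(sqrt(3)*sqrt(-16 + 27/k^4) + 9/k^2)^(1/3)/3 + 2*6^(2/3)/(3*(sqrt(3)*sqrt(-16 + 27/k^4) + 9/k^2)^(1/3)) + k^(-2)))) - 1/k)/2) + C2*exp(z*(sqrt(6^(1/3)*(sqrt(3)*sqrt(-16 + 27/k^4) + 9/k^2)^(1/3)/3 + 2*6^(2/3)/(3*(sqrt(3)*sqrt(-16 + 27/k^4) + 9/k^2)^(1/3)) + k^(-2)) - sqrt(-6^(1/3)*(sqrt(3)*sqrt(-16 + 27/k^4) + 9/k^2)^(1/3)/3 - 2*6^(2/3)/(3*(sqrt(3)*sqrt(-16 + 27/k^4) + 9/k^2)^(1/3)) + 2/k^2 - 2/(k^3*sqrt(6^(1/3)*(sqrt(3)*sqrt(-16 + 27/k^4) + 9/k^2)^(1/3)/3 + 2*6^(2/3)/(3*(sqrt(3)*sqrt(-16 + 27/k^4) + 9/k^2)^(1/3)) + k^(-2)))) - 1/k)/2) + C3*exp(z*(sqrt(6^(1/3)*(sqrt(3)*sqrt(-16 + 27/k^4) + 9/k^2)^(1/3)/3 + 2*6^(2/3)/(3*(sqrt(3)*sqrt(-16 + 27/k^4) + 9/k^2)^(1/3)) + k^(-2)) + sqrt(-6^(1/3)*(sqrt(3)*sqrt(-16 + 27/k^4) + 9/k^2)^(1/3)/3 - 2*6^(2/3)/(3*(sqrt(3)*sqrt(-16 + 27/k^4) + 9/k^2)^(1/3)) + 2/k^2 - 2/(k^3*sqrt(6^(1/3)*(sqrt(3)*sqrt(-16 + 27/k^4) + 9/k^2)^(1/3)/3 + 2*6^(2/3)/(3*(sqrt(3)*sqrt(-16 + 27/k^4) + 9/k^2)^(1/3)) + k^(-2)))) - 1/k)/2) + C4*exp(-z*(sqrt(6^(1/3)*(sqrt(3)*sqrt(-16 + 27/k^4) + 9/k^2)^(1/3)/3 + 2*6^(2/3)/(3*(sqrt(3)*sqrt(-16 + 27/k^4) + 9/k^2)^(1/3)) + k^(-2)) + sqrt(-6^(1/3)*(sqrt(3)*sqrt(-16 + 27/k^4) + 9/k^2)^(1/3)/3 - 2*6^(2/3)/(3*(sqrt(3)*sqrt(-16 + 27/k^4) + 9/k^2)^(1/3)) + 2/k^2 + 2/(k^3*sqrt(6^(1/3)*(sqrt(3)*sqrt(-16 + 27/k^4) + 9/k^2)^(1/3)/3 + 2*6^(2/3)/(3*(sqrt(3)*sqrt(-16 + 27/k^4) + 9/k^2)^(1/3)) + k^(-2)))) + 1/k)/2) + 2*z^2/k - 2/k


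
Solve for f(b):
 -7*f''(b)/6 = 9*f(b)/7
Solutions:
 f(b) = C1*sin(3*sqrt(6)*b/7) + C2*cos(3*sqrt(6)*b/7)


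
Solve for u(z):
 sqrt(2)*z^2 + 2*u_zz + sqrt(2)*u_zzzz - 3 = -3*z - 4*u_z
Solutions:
 u(z) = C1 + C2*exp(-3^(1/3)*z*(-(9*sqrt(2) + sqrt(6)*sqrt(sqrt(2) + 27))^(1/3) + sqrt(2)*3^(1/3)/(9*sqrt(2) + sqrt(6)*sqrt(sqrt(2) + 27))^(1/3))/6)*sin(3^(1/6)*z*(3*sqrt(2)/(9*sqrt(2) + sqrt(6)*sqrt(sqrt(2) + 27))^(1/3) + 3^(2/3)*(9*sqrt(2) + sqrt(6)*sqrt(sqrt(2) + 27))^(1/3))/6) + C3*exp(-3^(1/3)*z*(-(9*sqrt(2) + sqrt(6)*sqrt(sqrt(2) + 27))^(1/3) + sqrt(2)*3^(1/3)/(9*sqrt(2) + sqrt(6)*sqrt(sqrt(2) + 27))^(1/3))/6)*cos(3^(1/6)*z*(3*sqrt(2)/(9*sqrt(2) + sqrt(6)*sqrt(sqrt(2) + 27))^(1/3) + 3^(2/3)*(9*sqrt(2) + sqrt(6)*sqrt(sqrt(2) + 27))^(1/3))/6) + C4*exp(3^(1/3)*z*(-(9*sqrt(2) + sqrt(6)*sqrt(sqrt(2) + 27))^(1/3) + sqrt(2)*3^(1/3)/(9*sqrt(2) + sqrt(6)*sqrt(sqrt(2) + 27))^(1/3))/3) - sqrt(2)*z^3/12 - 3*z^2/8 + sqrt(2)*z^2/8 - sqrt(2)*z/8 + 9*z/8


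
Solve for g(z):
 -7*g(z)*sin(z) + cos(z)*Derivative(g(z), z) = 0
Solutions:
 g(z) = C1/cos(z)^7


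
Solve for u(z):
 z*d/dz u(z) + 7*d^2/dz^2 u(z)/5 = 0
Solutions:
 u(z) = C1 + C2*erf(sqrt(70)*z/14)


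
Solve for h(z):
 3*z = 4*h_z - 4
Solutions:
 h(z) = C1 + 3*z^2/8 + z


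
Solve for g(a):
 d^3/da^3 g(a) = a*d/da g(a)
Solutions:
 g(a) = C1 + Integral(C2*airyai(a) + C3*airybi(a), a)


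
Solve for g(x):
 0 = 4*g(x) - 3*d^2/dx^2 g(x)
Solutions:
 g(x) = C1*exp(-2*sqrt(3)*x/3) + C2*exp(2*sqrt(3)*x/3)


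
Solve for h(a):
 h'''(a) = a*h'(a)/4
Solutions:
 h(a) = C1 + Integral(C2*airyai(2^(1/3)*a/2) + C3*airybi(2^(1/3)*a/2), a)


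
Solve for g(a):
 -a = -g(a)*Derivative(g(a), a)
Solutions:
 g(a) = -sqrt(C1 + a^2)
 g(a) = sqrt(C1 + a^2)


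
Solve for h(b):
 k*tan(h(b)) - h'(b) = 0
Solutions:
 h(b) = pi - asin(C1*exp(b*k))
 h(b) = asin(C1*exp(b*k))


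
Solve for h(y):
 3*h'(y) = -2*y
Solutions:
 h(y) = C1 - y^2/3


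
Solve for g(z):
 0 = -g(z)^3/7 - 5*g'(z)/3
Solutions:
 g(z) = -sqrt(70)*sqrt(-1/(C1 - 3*z))/2
 g(z) = sqrt(70)*sqrt(-1/(C1 - 3*z))/2


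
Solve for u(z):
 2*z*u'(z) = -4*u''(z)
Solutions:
 u(z) = C1 + C2*erf(z/2)


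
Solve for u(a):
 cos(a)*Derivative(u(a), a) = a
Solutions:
 u(a) = C1 + Integral(a/cos(a), a)


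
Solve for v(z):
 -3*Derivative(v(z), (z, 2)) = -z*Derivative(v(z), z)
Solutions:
 v(z) = C1 + C2*erfi(sqrt(6)*z/6)


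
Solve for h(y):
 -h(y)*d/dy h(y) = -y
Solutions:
 h(y) = -sqrt(C1 + y^2)
 h(y) = sqrt(C1 + y^2)


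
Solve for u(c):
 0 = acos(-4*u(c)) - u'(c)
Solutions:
 Integral(1/acos(-4*_y), (_y, u(c))) = C1 + c


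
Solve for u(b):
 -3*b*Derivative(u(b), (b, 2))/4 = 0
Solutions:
 u(b) = C1 + C2*b


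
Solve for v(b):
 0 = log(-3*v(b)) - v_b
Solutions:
 -Integral(1/(log(-_y) + log(3)), (_y, v(b))) = C1 - b
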